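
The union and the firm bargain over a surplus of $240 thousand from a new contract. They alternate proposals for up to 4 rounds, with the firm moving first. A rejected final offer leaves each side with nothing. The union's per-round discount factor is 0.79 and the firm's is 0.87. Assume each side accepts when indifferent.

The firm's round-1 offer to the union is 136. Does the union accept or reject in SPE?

Reject

Round 4 (the union proposes): rejection yields 0 for the firm; the union offers 0 and keeps 240.
Round 3 (the firm proposes): the union can get 240 next round, worth 0.79 × 240 = 189.6 now, so the firm offers 189.6, keeping 50.4.
Round 2 (the union proposes): the firm can get 50.4 next round, worth 0.87 × 50.4 = 43.848 now, so the union offers 43.848, keeping 196.152.
So by rejecting in round 1, the union gets 196.152 next round, worth 0.79 × 196.152 = 154.96008 now.
Offer 136 < 154.96008, so the union rejects.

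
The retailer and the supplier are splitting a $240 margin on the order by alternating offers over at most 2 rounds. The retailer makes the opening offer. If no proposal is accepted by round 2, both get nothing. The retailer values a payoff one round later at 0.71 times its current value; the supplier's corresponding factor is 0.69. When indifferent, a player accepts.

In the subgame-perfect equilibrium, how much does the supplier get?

Work backward from the last round.
Round 2 (the supplier proposes): rejection yields 0 for the retailer; the supplier offers 0 and keeps 240.
Round 1 (the retailer proposes): the supplier can get 240 next round, worth 0.69 × 240 = 165.6 now, so the retailer offers 165.6, keeping 74.4.

165.6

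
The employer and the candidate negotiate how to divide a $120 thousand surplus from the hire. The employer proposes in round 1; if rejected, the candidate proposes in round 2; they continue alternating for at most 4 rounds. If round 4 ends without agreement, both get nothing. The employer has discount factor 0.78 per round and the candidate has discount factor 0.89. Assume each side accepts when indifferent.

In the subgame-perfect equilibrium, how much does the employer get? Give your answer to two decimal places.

Round 4 (the candidate proposes): rejection yields 0 for the employer; the candidate offers 0 and keeps 120.
Round 3 (the employer proposes): the candidate can get 120 next round, worth 0.89 × 120 = 106.8 now, so the employer offers 106.8, keeping 13.2.
Round 2 (the candidate proposes): the employer can get 13.2 next round, worth 0.78 × 13.2 = 10.296 now; the candidate offers that and keeps 109.704.
Round 1 (the employer proposes): the candidate can get 109.704 next round, worth 0.89 × 109.704 = 97.63656 now; the employer offers that and keeps 22.36344.

22.36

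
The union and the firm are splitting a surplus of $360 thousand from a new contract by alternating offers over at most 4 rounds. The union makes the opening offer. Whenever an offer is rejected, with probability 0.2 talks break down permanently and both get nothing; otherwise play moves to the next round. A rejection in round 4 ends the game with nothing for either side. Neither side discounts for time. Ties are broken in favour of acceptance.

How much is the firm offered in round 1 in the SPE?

Round 4 (the firm proposes): the union will accept anything ≥ 0, so the firm offers 0 and keeps 360.
Round 3 (the union proposes): rejecting gives the firm an expected 0.8 × 360 = 288, so the union offers 288, keeping 72.
Round 2 (the firm proposes): rejecting gives the union an expected 0.8 × 72 = 57.6. The firm offers 57.6 and keeps 360 − 57.6 = 302.4.
Round 1 (the union proposes): rejecting gives the firm an expected 0.8 × 302.4 = 241.92. The union offers 241.92 and keeps 360 − 241.92 = 118.08.

241.92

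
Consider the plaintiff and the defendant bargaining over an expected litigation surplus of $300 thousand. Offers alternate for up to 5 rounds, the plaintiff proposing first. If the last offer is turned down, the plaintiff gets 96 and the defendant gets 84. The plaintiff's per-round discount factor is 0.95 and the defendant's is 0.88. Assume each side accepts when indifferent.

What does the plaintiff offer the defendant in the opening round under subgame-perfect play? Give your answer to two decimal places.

Round 5 (the plaintiff proposes): the defendant gets 84 if talks fail, so the plaintiff offers 84 and keeps 216.
Round 4 (the defendant proposes): the plaintiff can get 216 next round, worth 0.95 × 216 = 205.2 now. The defendant offers 205.2 and keeps 300 − 205.2 = 94.8.
Round 3 (the plaintiff proposes): the defendant can get 94.8 next round, worth 0.88 × 94.8 = 83.424 now. The plaintiff offers 83.424 and keeps 300 − 83.424 = 216.576.
Round 2 (the defendant proposes): the plaintiff can get 216.576 next round, worth 0.95 × 216.576 = 205.7472 now, so the defendant offers 205.7472, keeping 94.2528.
Round 1 (the plaintiff proposes): the defendant can get 94.2528 next round, worth 0.88 × 94.2528 = 82.942464 now; the plaintiff offers that and keeps 217.057536.

82.94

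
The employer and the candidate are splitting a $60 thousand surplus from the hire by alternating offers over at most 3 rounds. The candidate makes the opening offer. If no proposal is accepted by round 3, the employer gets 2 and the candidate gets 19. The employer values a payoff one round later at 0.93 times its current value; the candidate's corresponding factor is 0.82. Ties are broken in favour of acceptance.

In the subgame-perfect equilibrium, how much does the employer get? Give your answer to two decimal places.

11.57

Round 3 (the candidate proposes): the employer gets 2 if talks fail, so the candidate offers 2 and keeps 58.
Round 2 (the employer proposes): the candidate can get 58 next round, worth 0.82 × 58 = 47.56 now, so the employer offers 47.56, keeping 12.44.
Round 1 (the candidate proposes): the employer can get 12.44 next round, worth 0.93 × 12.44 = 11.5692 now. The candidate offers 11.5692 and keeps 60 − 11.5692 = 48.4308.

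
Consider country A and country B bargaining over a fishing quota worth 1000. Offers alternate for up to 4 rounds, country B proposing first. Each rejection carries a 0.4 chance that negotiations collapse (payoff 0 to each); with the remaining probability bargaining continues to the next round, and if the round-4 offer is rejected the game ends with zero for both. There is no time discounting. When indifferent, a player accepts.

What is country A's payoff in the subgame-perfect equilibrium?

By backward induction:
Round 4 (country A proposes): rejection yields 0 for country B; country A offers 0 and keeps 1000.
Round 3 (country B proposes): rejecting gives country A an expected 0.6 × 1000 = 600; country B offers that and keeps 400.
Round 2 (country A proposes): rejecting gives country B an expected 0.6 × 400 = 240, so country A offers 240, keeping 760.
Round 1 (country B proposes): rejecting gives country A an expected 0.6 × 760 = 456. Country B offers 456 and keeps 1000 − 456 = 544.

456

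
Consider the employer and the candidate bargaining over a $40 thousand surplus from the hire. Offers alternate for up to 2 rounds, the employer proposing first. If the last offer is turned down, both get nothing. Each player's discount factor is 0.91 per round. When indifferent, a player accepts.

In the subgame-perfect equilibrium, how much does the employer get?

Round 2 (the candidate proposes): rejection yields 0 for the employer; the candidate offers 0 and keeps 40.
Round 1 (the employer proposes): the candidate can get 40 next round, worth 0.91 × 40 = 36.4 now; the employer offers that and keeps 3.6.

3.6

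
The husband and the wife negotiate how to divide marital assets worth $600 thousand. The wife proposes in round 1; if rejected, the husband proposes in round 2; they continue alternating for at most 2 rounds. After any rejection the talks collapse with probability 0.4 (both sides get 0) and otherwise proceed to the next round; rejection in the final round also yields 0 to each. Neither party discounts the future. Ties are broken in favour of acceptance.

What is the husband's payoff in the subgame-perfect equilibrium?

Round 2 (the husband proposes): rejection yields 0 for the wife; the husband offers 0 and keeps 600.
Round 1 (the wife proposes): rejecting gives the husband an expected 0.6 × 600 = 360; the wife offers that and keeps 240.

360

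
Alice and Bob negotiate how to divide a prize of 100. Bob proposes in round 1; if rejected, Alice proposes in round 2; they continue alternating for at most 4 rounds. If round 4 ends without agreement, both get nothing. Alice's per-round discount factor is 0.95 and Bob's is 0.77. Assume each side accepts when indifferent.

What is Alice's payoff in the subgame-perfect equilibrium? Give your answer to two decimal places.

Solve by backward induction from round 4.
Round 4 (Alice proposes): Bob will accept anything ≥ 0, so Alice offers 0 and keeps 100.
Round 3 (Bob proposes): Alice can get 100 next round, worth 0.95 × 100 = 95 now. Bob offers 95 and keeps 100 − 95 = 5.
Round 2 (Alice proposes): Bob can get 5 next round, worth 0.77 × 5 = 3.85 now. Alice offers 3.85 and keeps 100 − 3.85 = 96.15.
Round 1 (Bob proposes): Alice can get 96.15 next round, worth 0.95 × 96.15 = 91.3425 now; Bob offers that and keeps 8.6575.

91.34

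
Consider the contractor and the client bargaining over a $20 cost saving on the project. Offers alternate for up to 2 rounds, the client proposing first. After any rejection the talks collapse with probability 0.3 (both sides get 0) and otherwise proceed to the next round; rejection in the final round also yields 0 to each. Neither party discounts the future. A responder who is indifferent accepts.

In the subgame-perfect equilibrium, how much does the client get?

Round 2 (the contractor proposes): the client will accept anything ≥ 0, so the contractor offers 0 and keeps 20.
Round 1 (the client proposes): rejecting gives the contractor an expected 0.7 × 20 = 14; the client offers that and keeps 6.

6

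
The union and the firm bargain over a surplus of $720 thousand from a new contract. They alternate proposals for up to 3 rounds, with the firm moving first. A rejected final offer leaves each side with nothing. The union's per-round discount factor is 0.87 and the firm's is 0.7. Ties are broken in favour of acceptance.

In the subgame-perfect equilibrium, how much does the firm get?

532.08

Work backward from the last round.
Round 3 (the firm proposes): the union will accept anything ≥ 0, so the firm offers 0 and keeps 720.
Round 2 (the union proposes): the firm can get 720 next round, worth 0.7 × 720 = 504 now; the union offers that and keeps 216.
Round 1 (the firm proposes): the union can get 216 next round, worth 0.87 × 216 = 187.92 now. The firm offers 187.92 and keeps 720 − 187.92 = 532.08.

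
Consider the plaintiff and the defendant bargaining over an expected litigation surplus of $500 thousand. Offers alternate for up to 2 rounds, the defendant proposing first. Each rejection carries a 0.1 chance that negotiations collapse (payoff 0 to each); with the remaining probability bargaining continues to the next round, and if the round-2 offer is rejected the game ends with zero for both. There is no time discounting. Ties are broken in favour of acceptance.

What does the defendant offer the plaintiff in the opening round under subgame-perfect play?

Round 2 (the plaintiff proposes): rejection yields 0 for the defendant; the plaintiff offers 0 and keeps 500.
Round 1 (the defendant proposes): rejecting gives the plaintiff an expected 0.9 × 500 = 450; the defendant offers that and keeps 50.

450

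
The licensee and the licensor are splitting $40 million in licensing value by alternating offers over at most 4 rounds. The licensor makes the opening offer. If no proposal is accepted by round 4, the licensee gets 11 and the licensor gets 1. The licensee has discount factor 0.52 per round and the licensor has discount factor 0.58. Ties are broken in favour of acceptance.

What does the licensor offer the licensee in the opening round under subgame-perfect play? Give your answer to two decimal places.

Round 4 (the licensee proposes): the licensor gets 1 if talks fail, so the licensee offers 1 and keeps 39.
Round 3 (the licensor proposes): the licensee can get 39 next round, worth 0.52 × 39 = 20.28 now. The licensor offers 20.28 and keeps 40 − 20.28 = 19.72.
Round 2 (the licensee proposes): the licensor can get 19.72 next round, worth 0.58 × 19.72 = 11.4376 now. The licensee offers 11.4376 and keeps 40 − 11.4376 = 28.5624.
Round 1 (the licensor proposes): the licensee can get 28.5624 next round, worth 0.52 × 28.5624 = 14.852448 now, so the licensor offers 14.852448, keeping 25.147552.

14.85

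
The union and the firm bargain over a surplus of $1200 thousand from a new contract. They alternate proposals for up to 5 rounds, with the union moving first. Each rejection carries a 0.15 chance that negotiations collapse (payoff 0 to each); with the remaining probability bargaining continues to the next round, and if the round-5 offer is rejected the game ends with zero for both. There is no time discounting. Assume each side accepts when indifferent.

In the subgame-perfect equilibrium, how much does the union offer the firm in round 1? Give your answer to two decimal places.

263.54

Round 5 (the union proposes): the firm will accept anything ≥ 0, so the union offers 0 and keeps 1200.
Round 4 (the firm proposes): rejecting gives the union an expected 0.85 × 1200 = 1020; the firm offers that and keeps 180.
Round 3 (the union proposes): rejecting gives the firm an expected 0.85 × 180 = 153, so the union offers 153, keeping 1047.
Round 2 (the firm proposes): rejecting gives the union an expected 0.85 × 1047 = 889.95, so the firm offers 889.95, keeping 310.05.
Round 1 (the union proposes): rejecting gives the firm an expected 0.85 × 310.05 = 263.5425, so the union offers 263.5425, keeping 936.4575.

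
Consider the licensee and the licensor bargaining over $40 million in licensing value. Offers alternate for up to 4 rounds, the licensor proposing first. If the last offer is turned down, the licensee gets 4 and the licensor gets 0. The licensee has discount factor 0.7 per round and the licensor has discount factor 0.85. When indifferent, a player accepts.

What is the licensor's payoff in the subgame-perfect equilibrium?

By backward induction:
Round 4 (the licensee proposes): rejection yields 0 for the licensor; the licensee offers 0 and keeps 40.
Round 3 (the licensor proposes): the licensee can get 40 next round, worth 0.7 × 40 = 28 now. The licensor offers 28 and keeps 40 − 28 = 12.
Round 2 (the licensee proposes): the licensor can get 12 next round, worth 0.85 × 12 = 10.2 now; the licensee offers that and keeps 29.8.
Round 1 (the licensor proposes): the licensee can get 29.8 next round, worth 0.7 × 29.8 = 20.86 now. The licensor offers 20.86 and keeps 40 − 20.86 = 19.14.

19.14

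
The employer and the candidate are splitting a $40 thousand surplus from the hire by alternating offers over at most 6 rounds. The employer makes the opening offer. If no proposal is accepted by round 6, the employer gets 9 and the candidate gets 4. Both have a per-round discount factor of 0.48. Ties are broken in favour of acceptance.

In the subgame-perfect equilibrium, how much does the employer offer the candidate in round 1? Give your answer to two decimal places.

Solve by backward induction from round 6.
Round 6 (the candidate proposes): the employer gets 9 if talks fail, so the candidate offers 9 and keeps 31.
Round 5 (the employer proposes): the candidate can get 31 next round, worth 0.48 × 31 = 14.88 now; the employer offers that and keeps 25.12.
Round 4 (the candidate proposes): the employer can get 25.12 next round, worth 0.48 × 25.12 = 12.0576 now; the candidate offers that and keeps 27.9424.
Round 3 (the employer proposes): the candidate can get 27.9424 next round, worth 0.48 × 27.9424 = 13.412352 now, so the employer offers 13.412352, keeping 26.587648.
Round 2 (the candidate proposes): the employer can get 26.587648 next round, worth 0.48 × 26.587648 = 12.76207104 now, so the candidate offers 12.76207104, keeping 27.23792896.
Round 1 (the employer proposes): the candidate can get 27.23792896 next round, worth 0.48 × 27.23792896 = 13.0742059008 now; the employer offers that and keeps 26.9257940992.

13.07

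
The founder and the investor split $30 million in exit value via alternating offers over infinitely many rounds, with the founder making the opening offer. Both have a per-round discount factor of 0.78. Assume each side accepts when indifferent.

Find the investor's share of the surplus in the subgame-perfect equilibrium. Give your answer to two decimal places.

13.15

When the founder proposes, the investor accepts any offer worth at least 0.78 times what the investor would get by proposing next round; and vice versa.
This gives x = 30 − 0.78y and y = 30 − 0.78x, where x and y are each side's share when it proposes.
Hence (1 − 0.78·0.78)x = 30(1 − 0.78), i.e. 0.3916·x = 6.6.
x ≈ 16.8539; the investor's share is 30 − x ≈ 13.1461.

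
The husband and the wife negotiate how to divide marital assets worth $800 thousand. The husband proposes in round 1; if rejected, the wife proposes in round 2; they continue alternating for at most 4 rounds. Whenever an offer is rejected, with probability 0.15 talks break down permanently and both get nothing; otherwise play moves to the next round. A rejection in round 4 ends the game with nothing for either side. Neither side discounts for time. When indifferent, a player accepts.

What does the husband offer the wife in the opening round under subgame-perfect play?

Round 4 (the wife proposes): the husband will accept anything ≥ 0, so the wife offers 0 and keeps 800.
Round 3 (the husband proposes): rejecting gives the wife an expected 0.85 × 800 = 680, so the husband offers 680, keeping 120.
Round 2 (the wife proposes): rejecting gives the husband an expected 0.85 × 120 = 102, so the wife offers 102, keeping 698.
Round 1 (the husband proposes): rejecting gives the wife an expected 0.85 × 698 = 593.3. The husband offers 593.3 and keeps 800 − 593.3 = 206.7.

593.3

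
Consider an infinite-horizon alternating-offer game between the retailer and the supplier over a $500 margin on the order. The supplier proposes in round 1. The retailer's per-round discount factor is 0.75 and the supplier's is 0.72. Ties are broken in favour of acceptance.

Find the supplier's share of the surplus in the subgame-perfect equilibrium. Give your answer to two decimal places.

271.74

Let x be the supplier's share when the supplier proposes and y be the retailer's share when the retailer proposes.
The retailer accepts iff offered ≥ 0.75·y, so x = 500 − 0.75y. Symmetrically y = 500 − 0.72x.
Substituting: x = 500 − 0.75(500 − 0.72x), giving x(1 − 0.72·0.75) = 500(1 − 0.75).
So x = 500 × 0.25 / 0.46 ≈ 271.7391, and the retailer receives 500 − x ≈ 228.2609.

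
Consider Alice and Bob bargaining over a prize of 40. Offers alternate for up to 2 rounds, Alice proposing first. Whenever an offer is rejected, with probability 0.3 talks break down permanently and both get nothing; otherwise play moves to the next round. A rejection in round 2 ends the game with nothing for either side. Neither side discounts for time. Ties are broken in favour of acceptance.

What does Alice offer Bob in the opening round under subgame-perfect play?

28

Round 2 (Bob proposes): Alice will accept anything ≥ 0, so Bob offers 0 and keeps 40.
Round 1 (Alice proposes): rejecting gives Bob an expected 0.7 × 40 = 28; Alice offers that and keeps 12.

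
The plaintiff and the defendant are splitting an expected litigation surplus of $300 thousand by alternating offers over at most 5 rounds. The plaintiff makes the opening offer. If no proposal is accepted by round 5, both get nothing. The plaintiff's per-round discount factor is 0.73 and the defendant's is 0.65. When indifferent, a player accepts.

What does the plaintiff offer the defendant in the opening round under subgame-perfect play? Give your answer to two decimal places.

Solve by backward induction from round 5.
Round 5 (the plaintiff proposes): rejection yields 0 for the defendant; the plaintiff offers 0 and keeps 300.
Round 4 (the defendant proposes): the plaintiff can get 300 next round, worth 0.73 × 300 = 219 now. The defendant offers 219 and keeps 300 − 219 = 81.
Round 3 (the plaintiff proposes): the defendant can get 81 next round, worth 0.65 × 81 = 52.65 now. The plaintiff offers 52.65 and keeps 300 − 52.65 = 247.35.
Round 2 (the defendant proposes): the plaintiff can get 247.35 next round, worth 0.73 × 247.35 = 180.5655 now. The defendant offers 180.5655 and keeps 300 − 180.5655 = 119.4345.
Round 1 (the plaintiff proposes): the defendant can get 119.4345 next round, worth 0.65 × 119.4345 = 77.632425 now, so the plaintiff offers 77.632425, keeping 222.367575.

77.63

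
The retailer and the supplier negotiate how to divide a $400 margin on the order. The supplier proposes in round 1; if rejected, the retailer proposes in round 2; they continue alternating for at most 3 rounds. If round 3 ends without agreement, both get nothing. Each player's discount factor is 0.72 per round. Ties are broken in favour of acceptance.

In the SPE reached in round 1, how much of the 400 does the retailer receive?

80.64

Round 3 (the supplier proposes): the retailer will accept anything ≥ 0, so the supplier offers 0 and keeps 400.
Round 2 (the retailer proposes): the supplier can get 400 next round, worth 0.72 × 400 = 288 now. The retailer offers 288 and keeps 400 − 288 = 112.
Round 1 (the supplier proposes): the retailer can get 112 next round, worth 0.72 × 112 = 80.64 now; the supplier offers that and keeps 319.36.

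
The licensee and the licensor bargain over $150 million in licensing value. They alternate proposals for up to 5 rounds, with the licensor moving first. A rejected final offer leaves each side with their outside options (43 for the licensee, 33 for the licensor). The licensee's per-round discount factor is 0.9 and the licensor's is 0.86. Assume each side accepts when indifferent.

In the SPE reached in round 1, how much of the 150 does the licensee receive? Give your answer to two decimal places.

By backward induction:
Round 5 (the licensor proposes): the licensee gets 43 if talks fail, so the licensor offers 43 and keeps 107.
Round 4 (the licensee proposes): the licensor can get 107 next round, worth 0.86 × 107 = 92.02 now; the licensee offers that and keeps 57.98.
Round 3 (the licensor proposes): the licensee can get 57.98 next round, worth 0.9 × 57.98 = 52.182 now; the licensor offers that and keeps 97.818.
Round 2 (the licensee proposes): the licensor can get 97.818 next round, worth 0.86 × 97.818 = 84.12348 now; the licensee offers that and keeps 65.87652.
Round 1 (the licensor proposes): the licensee can get 65.87652 next round, worth 0.9 × 65.87652 = 59.288868 now; the licensor offers that and keeps 90.711132.

59.29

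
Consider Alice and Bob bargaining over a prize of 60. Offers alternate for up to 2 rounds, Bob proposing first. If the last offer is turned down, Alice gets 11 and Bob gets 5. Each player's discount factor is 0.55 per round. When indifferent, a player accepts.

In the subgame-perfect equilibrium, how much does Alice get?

30.25

Round 2 (Alice proposes): Bob gets 5 if talks fail, so Alice offers 5 and keeps 55.
Round 1 (Bob proposes): Alice can get 55 next round, worth 0.55 × 55 = 30.25 now. Bob offers 30.25 and keeps 60 − 30.25 = 29.75.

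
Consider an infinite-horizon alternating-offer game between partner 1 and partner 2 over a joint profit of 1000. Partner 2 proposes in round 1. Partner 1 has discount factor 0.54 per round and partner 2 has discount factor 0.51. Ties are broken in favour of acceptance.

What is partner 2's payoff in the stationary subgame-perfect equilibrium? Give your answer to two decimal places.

In a stationary SPE each proposer offers the other exactly their discounted continuation value.
If partner 2 keeps x when proposing and partner 1 keeps y when proposing, then x = 1000 − 0.54y and y = 1000 − 0.51x.
Solving: x = 1000(1 − 0.54) / (1 − 0.51·0.54) = 460 / 0.7246 ≈ 634.8330.
Partner 1 gets 1000 − 634.8330 ≈ 365.1670.

634.83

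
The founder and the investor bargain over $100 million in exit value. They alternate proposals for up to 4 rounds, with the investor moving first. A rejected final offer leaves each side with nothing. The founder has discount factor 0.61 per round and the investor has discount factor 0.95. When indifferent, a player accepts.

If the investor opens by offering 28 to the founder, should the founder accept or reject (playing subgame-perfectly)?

Reject

Round 4 (the founder proposes): rejection yields 0 for the investor; the founder offers 0 and keeps 100.
Round 3 (the investor proposes): the founder can get 100 next round, worth 0.61 × 100 = 61 now; the investor offers that and keeps 39.
Round 2 (the founder proposes): the investor can get 39 next round, worth 0.95 × 39 = 37.05 now, so the founder offers 37.05, keeping 62.95.
So by rejecting in round 1, the founder gets 62.95 next round, worth 0.61 × 62.95 = 38.3995 now.
Offer 28 < 38.3995, so the founder rejects.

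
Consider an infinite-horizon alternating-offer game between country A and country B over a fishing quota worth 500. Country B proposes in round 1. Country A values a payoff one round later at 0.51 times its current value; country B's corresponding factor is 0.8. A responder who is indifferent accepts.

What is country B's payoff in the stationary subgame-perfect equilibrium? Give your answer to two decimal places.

When country B proposes, country A accepts any offer worth at least 0.51 times what country A would get by proposing next round; and vice versa.
This gives x = 500 − 0.51y and y = 500 − 0.8x, where x and y are each side's share when it proposes.
Hence (1 − 0.51·0.8)x = 500(1 − 0.51), i.e. 0.592·x = 245.
x ≈ 413.8514; country A's share is 500 − x ≈ 86.1486.

413.85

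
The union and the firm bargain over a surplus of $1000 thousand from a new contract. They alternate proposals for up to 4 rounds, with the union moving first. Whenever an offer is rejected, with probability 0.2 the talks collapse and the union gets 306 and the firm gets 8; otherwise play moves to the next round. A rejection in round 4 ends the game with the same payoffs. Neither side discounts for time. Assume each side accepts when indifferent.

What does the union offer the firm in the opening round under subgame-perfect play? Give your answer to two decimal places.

468.99

Round 4 (the firm proposes): the union gets 306 if talks fail, so the firm offers 306 and keeps 694.
Round 3 (the union proposes): rejecting gives the firm an expected 0.8 × 694 + 0.2 × 8 = 556.8, so the union offers 556.8, keeping 443.2.
Round 2 (the firm proposes): rejecting gives the union an expected 0.8 × 443.2 + 0.2 × 306 = 415.76; the firm offers that and keeps 584.24.
Round 1 (the union proposes): rejecting gives the firm an expected 0.8 × 584.24 + 0.2 × 8 = 468.992, so the union offers 468.992, keeping 531.008.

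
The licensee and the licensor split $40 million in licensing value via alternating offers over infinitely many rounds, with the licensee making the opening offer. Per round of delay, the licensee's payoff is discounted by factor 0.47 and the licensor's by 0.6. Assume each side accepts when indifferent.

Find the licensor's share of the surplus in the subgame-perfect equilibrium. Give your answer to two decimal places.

Let x be the licensee's share when the licensee proposes and y be the licensor's share when the licensor proposes.
The licensor accepts iff offered ≥ 0.6·y, so x = 40 − 0.6y. Symmetrically y = 40 − 0.47x.
Substituting: x = 40 − 0.6(40 − 0.47x), giving x(1 − 0.47·0.6) = 40(1 − 0.6).
So x = 40 × 0.4 / 0.718 ≈ 22.2841, and the licensor receives 40 − x ≈ 17.7159.

17.72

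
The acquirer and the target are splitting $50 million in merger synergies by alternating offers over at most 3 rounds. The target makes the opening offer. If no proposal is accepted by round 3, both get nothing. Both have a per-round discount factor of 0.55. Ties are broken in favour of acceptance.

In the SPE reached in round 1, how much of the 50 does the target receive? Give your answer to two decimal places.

37.63

Round 3 (the target proposes): rejection yields 0 for the acquirer; the target offers 0 and keeps 50.
Round 2 (the acquirer proposes): the target can get 50 next round, worth 0.55 × 50 = 27.5 now; the acquirer offers that and keeps 22.5.
Round 1 (the target proposes): the acquirer can get 22.5 next round, worth 0.55 × 22.5 = 12.375 now, so the target offers 12.375, keeping 37.625.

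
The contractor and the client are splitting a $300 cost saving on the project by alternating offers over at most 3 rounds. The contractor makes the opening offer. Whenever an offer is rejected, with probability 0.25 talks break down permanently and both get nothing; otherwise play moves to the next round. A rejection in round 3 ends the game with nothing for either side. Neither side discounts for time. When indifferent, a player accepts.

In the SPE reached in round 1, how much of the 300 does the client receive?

56.25

Round 3 (the contractor proposes): the client will accept anything ≥ 0, so the contractor offers 0 and keeps 300.
Round 2 (the client proposes): rejecting gives the contractor an expected 0.75 × 300 = 225; the client offers that and keeps 75.
Round 1 (the contractor proposes): rejecting gives the client an expected 0.75 × 75 = 56.25. The contractor offers 56.25 and keeps 300 − 56.25 = 243.75.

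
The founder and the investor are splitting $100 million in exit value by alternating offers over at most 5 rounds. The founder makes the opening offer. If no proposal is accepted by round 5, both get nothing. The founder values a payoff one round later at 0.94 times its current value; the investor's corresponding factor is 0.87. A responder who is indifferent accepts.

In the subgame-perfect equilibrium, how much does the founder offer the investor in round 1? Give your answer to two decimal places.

Work backward from the last round.
Round 5 (the founder proposes): rejection yields 0 for the investor; the founder offers 0 and keeps 100.
Round 4 (the investor proposes): the founder can get 100 next round, worth 0.94 × 100 = 94 now, so the investor offers 94, keeping 6.
Round 3 (the founder proposes): the investor can get 6 next round, worth 0.87 × 6 = 5.22 now, so the founder offers 5.22, keeping 94.78.
Round 2 (the investor proposes): the founder can get 94.78 next round, worth 0.94 × 94.78 = 89.0932 now, so the investor offers 89.0932, keeping 10.9068.
Round 1 (the founder proposes): the investor can get 10.9068 next round, worth 0.87 × 10.9068 = 9.488916 now. The founder offers 9.488916 and keeps 100 − 9.488916 = 90.511084.

9.49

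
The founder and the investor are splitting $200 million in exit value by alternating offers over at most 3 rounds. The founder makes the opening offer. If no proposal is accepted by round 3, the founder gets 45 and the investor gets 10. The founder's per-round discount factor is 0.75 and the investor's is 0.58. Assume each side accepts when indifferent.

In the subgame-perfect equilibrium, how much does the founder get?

Round 3 (the founder proposes): the investor gets 10 if talks fail, so the founder offers 10 and keeps 190.
Round 2 (the investor proposes): the founder can get 190 next round, worth 0.75 × 190 = 142.5 now. The investor offers 142.5 and keeps 200 − 142.5 = 57.5.
Round 1 (the founder proposes): the investor can get 57.5 next round, worth 0.58 × 57.5 = 33.35 now; the founder offers that and keeps 166.65.

166.65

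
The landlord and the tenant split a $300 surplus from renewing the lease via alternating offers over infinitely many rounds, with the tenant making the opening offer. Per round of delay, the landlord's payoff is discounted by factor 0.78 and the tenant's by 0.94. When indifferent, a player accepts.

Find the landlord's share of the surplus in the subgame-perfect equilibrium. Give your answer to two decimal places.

52.62

When the tenant proposes, the landlord accepts any offer worth at least 0.78 times what the landlord would get by proposing next round; and vice versa.
This gives x = 300 − 0.78y and y = 300 − 0.94x, where x and y are each side's share when it proposes.
Hence (1 − 0.78·0.94)x = 300(1 − 0.78), i.e. 0.2668·x = 66.
x ≈ 247.3763; the landlord's share is 300 − x ≈ 52.6237.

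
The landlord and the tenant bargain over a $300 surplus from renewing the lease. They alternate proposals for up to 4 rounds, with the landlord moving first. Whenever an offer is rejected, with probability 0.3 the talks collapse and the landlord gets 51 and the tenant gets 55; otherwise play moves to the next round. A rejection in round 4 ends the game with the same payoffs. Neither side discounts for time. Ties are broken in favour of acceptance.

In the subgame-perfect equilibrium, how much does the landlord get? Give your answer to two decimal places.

137.72

Round 4 (the tenant proposes): the landlord gets 51 if talks fail, so the tenant offers 51 and keeps 249.
Round 3 (the landlord proposes): rejecting gives the tenant an expected 0.7 × 249 + 0.3 × 55 = 190.8; the landlord offers that and keeps 109.2.
Round 2 (the tenant proposes): rejecting gives the landlord an expected 0.7 × 109.2 + 0.3 × 51 = 91.74; the tenant offers that and keeps 208.26.
Round 1 (the landlord proposes): rejecting gives the tenant an expected 0.7 × 208.26 + 0.3 × 55 = 162.282, so the landlord offers 162.282, keeping 137.718.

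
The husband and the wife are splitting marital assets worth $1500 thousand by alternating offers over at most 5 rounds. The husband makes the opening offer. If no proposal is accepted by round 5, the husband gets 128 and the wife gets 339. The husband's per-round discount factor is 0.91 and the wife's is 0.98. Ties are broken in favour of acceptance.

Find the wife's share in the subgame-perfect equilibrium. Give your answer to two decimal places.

Work backward from the last round.
Round 5 (the husband proposes): the wife gets 339 if talks fail, so the husband offers 339 and keeps 1161.
Round 4 (the wife proposes): the husband can get 1161 next round, worth 0.91 × 1161 = 1056.51 now, so the wife offers 1056.51, keeping 443.49.
Round 3 (the husband proposes): the wife can get 443.49 next round, worth 0.98 × 443.49 = 434.6202 now, so the husband offers 434.6202, keeping 1065.3798.
Round 2 (the wife proposes): the husband can get 1065.3798 next round, worth 0.91 × 1065.3798 = 969.495618 now; the wife offers that and keeps 530.504382.
Round 1 (the husband proposes): the wife can get 530.504382 next round, worth 0.98 × 530.504382 = 519.89429436 now, so the husband offers 519.89429436, keeping 980.10570564.

519.89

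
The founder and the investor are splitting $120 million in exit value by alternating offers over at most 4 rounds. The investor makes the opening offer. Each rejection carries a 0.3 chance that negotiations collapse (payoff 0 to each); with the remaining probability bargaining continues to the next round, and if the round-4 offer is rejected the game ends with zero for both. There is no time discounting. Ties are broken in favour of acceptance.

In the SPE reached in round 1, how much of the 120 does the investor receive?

By backward induction:
Round 4 (the founder proposes): rejection yields 0 for the investor; the founder offers 0 and keeps 120.
Round 3 (the investor proposes): rejecting gives the founder an expected 0.7 × 120 = 84; the investor offers that and keeps 36.
Round 2 (the founder proposes): rejecting gives the investor an expected 0.7 × 36 = 25.2; the founder offers that and keeps 94.8.
Round 1 (the investor proposes): rejecting gives the founder an expected 0.7 × 94.8 = 66.36, so the investor offers 66.36, keeping 53.64.

53.64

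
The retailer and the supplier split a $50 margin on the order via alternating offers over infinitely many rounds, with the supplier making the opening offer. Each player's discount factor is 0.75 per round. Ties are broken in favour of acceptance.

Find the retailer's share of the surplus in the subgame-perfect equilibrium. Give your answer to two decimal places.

Let x be the supplier's share when the supplier proposes and y be the retailer's share when the retailer proposes.
The retailer accepts iff offered ≥ 0.75·y, so x = 50 − 0.75y. Symmetrically y = 50 − 0.75x.
Substituting: x = 50 − 0.75(50 − 0.75x), giving x(1 − 0.75·0.75) = 50(1 − 0.75).
So x = 50 × 0.25 / 0.4375 ≈ 28.5714, and the retailer receives 50 − x ≈ 21.4286.

21.43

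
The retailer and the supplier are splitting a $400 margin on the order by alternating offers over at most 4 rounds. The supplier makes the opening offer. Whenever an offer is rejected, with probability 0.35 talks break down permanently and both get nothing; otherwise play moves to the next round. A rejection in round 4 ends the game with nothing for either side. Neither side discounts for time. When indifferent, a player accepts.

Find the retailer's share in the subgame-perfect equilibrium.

200.85

Round 4 (the retailer proposes): rejection yields 0 for the supplier; the retailer offers 0 and keeps 400.
Round 3 (the supplier proposes): rejecting gives the retailer an expected 0.65 × 400 = 260. The supplier offers 260 and keeps 400 − 260 = 140.
Round 2 (the retailer proposes): rejecting gives the supplier an expected 0.65 × 140 = 91, so the retailer offers 91, keeping 309.
Round 1 (the supplier proposes): rejecting gives the retailer an expected 0.65 × 309 = 200.85. The supplier offers 200.85 and keeps 400 − 200.85 = 199.15.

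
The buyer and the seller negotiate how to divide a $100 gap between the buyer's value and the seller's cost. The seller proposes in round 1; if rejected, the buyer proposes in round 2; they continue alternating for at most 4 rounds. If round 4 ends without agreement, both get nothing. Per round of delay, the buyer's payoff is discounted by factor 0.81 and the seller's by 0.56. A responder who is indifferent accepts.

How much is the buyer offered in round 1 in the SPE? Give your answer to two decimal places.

72.38

Round 4 (the buyer proposes): rejection yields 0 for the seller; the buyer offers 0 and keeps 100.
Round 3 (the seller proposes): the buyer can get 100 next round, worth 0.81 × 100 = 81 now, so the seller offers 81, keeping 19.
Round 2 (the buyer proposes): the seller can get 19 next round, worth 0.56 × 19 = 10.64 now. The buyer offers 10.64 and keeps 100 − 10.64 = 89.36.
Round 1 (the seller proposes): the buyer can get 89.36 next round, worth 0.81 × 89.36 = 72.3816 now. The seller offers 72.3816 and keeps 100 − 72.3816 = 27.6184.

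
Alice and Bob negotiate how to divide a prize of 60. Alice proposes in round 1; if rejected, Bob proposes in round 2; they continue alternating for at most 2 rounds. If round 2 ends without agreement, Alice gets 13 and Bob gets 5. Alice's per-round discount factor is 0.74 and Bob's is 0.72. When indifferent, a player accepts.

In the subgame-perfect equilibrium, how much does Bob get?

33.84

Work backward from the last round.
Round 2 (Bob proposes): Alice gets 13 if talks fail, so Bob offers 13 and keeps 47.
Round 1 (Alice proposes): Bob can get 47 next round, worth 0.72 × 47 = 33.84 now, so Alice offers 33.84, keeping 26.16.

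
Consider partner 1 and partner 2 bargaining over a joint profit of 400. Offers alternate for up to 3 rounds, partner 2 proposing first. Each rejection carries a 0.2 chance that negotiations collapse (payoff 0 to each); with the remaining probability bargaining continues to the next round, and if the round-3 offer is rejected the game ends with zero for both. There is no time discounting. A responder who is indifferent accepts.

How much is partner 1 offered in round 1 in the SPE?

64

Round 3 (partner 2 proposes): rejection yields 0 for partner 1; partner 2 offers 0 and keeps 400.
Round 2 (partner 1 proposes): rejecting gives partner 2 an expected 0.8 × 400 = 320; partner 1 offers that and keeps 80.
Round 1 (partner 2 proposes): rejecting gives partner 1 an expected 0.8 × 80 = 64, so partner 2 offers 64, keeping 336.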